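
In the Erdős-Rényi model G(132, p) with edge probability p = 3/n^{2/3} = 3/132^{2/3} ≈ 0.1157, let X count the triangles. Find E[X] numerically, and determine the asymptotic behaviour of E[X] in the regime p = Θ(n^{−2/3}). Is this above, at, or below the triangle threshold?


Number of potential triangles: C(132, 3) = 374660.
Each occurs with probability p³ ≈ (0.1157)³ ≈ 1.549587e-03.
By linearity: E[X] = C(132, 3)·p³ ≈ 374660 · 1.549587e-03 ≈ 580.5682.
Since α = 2/3 < 1, p = c/n^{2/3} ≫ 1/n is above the triangle threshold p ~ 1/n. Asymptotically E[X] ~ (c³/6)·n^{3(1−α)} = (3³/6)·n^{1} → ∞; triangles are abundant w.h.p.

E[X] ≈ 580.5682; in regime p = Θ(1/n^{2/3}) E[X] diverges (above the triangle threshold p ~ 1/n).


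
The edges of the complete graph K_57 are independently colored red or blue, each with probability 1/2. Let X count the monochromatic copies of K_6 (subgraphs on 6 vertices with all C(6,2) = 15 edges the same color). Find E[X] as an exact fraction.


Let X = Σ_S X_S over the C(57, 6) = 36288252 subsets S of size 6, where X_S = 1 if the K_6 on S is monochromatic.
For a fixed S, the K_6 on S has C(6, 2) = 15 edges. P[all 15 edges red] = (1/2)^15, and likewise for blue, so P[monochromatic] = 2·(1/2)^15 = 2^{1 − 15} = 1/16384.
By linearity of expectation: E[X] = C(57, 6) · 2^{1 − 15} = 36288252 · 1/16384 = 9072063/4096.
Numerically: E[X] ≈ 2214.8591.

E[X] = C(57,6)·2^(1−C(6,2)) = 9072063/4096 ≈ 2214.8591.


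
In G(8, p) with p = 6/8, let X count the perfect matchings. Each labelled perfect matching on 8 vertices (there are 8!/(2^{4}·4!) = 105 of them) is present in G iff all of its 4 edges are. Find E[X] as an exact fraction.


K_8 has 8!/(2^{4}·4!) = 105 labelled perfect matchings.
For each such perfect matching H, let X_H = 1 if all 4 edges of H are present in G. Then P[X_H = 1] = p^{4} = (3/4)^{4} = 81/256.
By linearity: E[X] = Σ_H E[X_H] = 105 · p^{4} = 105 · 81/256 = 8505/256.
Numerically: E[X] ≈ 33.2227.

E[X] = 105 · (3/4)^{4} = 8505/256 ≈ 33.2227.


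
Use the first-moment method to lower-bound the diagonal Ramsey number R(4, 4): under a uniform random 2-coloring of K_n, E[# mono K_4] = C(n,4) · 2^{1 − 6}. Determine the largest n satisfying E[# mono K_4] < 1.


We need C(n, 4) · 2^{1 − 6} < 1, i.e. C(n, 4) < 2^{6 − 1} = 32.
Check values of n near the boundary:
  n = 4: C(4, 4) = 1; 1 < 32? YES
  n = 5: C(5, 4) = 5; 5 < 32? YES
  n = 6: C(6, 4) = 15; 15 < 32? YES
  n = 7: C(7, 4) = 35; 35 < 32? NO
  n = 8: C(8, 4) = 70; 70 < 32? NO
  n = 9: C(9, 4) = 126; 126 < 32? NO
The largest n with C(n, 4) < 32 is n = 6 (where E[X] = 15/32 ≈ 0.4687500). Hence R(4, 4) > 6, i.e. R(4, 4) ≥ 7.

Largest n = 6; hence R(4, 4) > 6.


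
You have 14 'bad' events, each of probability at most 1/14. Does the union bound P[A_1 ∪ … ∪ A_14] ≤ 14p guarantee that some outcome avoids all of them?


Union bound: P[∪_{i=1}^{14} A_i] ≤ Σ_i P[A_i] ≤ 14·p = 14·(1/14) = 1.
Numerically: 1 ≈ 1.000000.
Is 1 < 1? NO.
Since the bound 1 is ≥ 1, the union bound is uninformative here; it does NOT by itself certify existence.

14·p = 1 ≈ 1.000000; existence NOT certified by the union bound.


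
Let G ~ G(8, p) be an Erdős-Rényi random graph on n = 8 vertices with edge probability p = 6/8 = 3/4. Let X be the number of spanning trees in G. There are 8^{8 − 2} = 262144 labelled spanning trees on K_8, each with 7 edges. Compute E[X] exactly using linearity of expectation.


K_8 has 8^{8 − 2} = 262144 labelled spanning trees.
For each such spanning tree H, let X_H = 1 if all 7 edges of H are present in G. Then P[X_H = 1] = p^{7} = (3/4)^{7} = 2187/16384.
By linearity of expectation: E[X] = Σ_H E[X_H] = 262144 · p^{7} = 262144 · 2187/16384 = 34992.
Numerically: E[X] ≈ 34992.

E[X] = 262144 · (3/4)^{7} = 34992 ≈ 34992.


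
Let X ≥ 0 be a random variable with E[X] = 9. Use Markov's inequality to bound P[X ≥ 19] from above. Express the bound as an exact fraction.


μ = E[X] = 9, a = 19.
Markov: P[X ≥ 19] ≤ μ/a = (9)/19 = 9/19.
Numerically: ≈ 0.473684.
(Since a = 19 > μ = 9.000000, the bound 9/19 is < 1 and informative.)

P[X ≥ 19] ≤ 9/19 ≈ 0.473684.


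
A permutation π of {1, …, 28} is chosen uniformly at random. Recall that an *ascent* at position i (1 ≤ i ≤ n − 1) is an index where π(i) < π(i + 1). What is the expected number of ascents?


Write X = Σ X_I over i = 1, …, 27, with X_I the indicator of one ascent.
There are 27 indicators.
For each fixed i, the pair (π(i), π(i+1)) is a uniformly random ordered pair of distinct values from {1, …, 28}; by symmetry P[π(i) < π(i+1)] = 1/2.
By linearity: E[X] = 27 · (1/2) = (28 − 1) · (1/2) = 27/2 ≈ 13.500000.

E[X] = 27/2 = 13.500000.


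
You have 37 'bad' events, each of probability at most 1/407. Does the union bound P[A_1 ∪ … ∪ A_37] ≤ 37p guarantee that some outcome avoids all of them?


Union bound: P[∪_{i=1}^{37} A_i] ≤ Σ_i P[A_i] ≤ 37·p = 37·(1/407) = 1/11.
Numerically: 1/11 ≈ 0.0909.
Is 1/11 < 1? YES.
Since P[∪ A_i] ≤ 1/11 < 1, the complement has P[∩ A_i^c] ≥ 1 − 1/11 = 10/11 > 0, so some outcome avoids every A_i.

37·p = 1/11 ≈ 0.0909; existence CERTIFIED by the union bound.


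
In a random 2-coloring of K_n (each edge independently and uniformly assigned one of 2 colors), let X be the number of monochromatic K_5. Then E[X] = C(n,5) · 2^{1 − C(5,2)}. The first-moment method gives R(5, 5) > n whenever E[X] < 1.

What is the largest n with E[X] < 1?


We need C(n, 5) · 2^{1 − 10} < 1, i.e. C(n, 5) < 2^{10 − 1} = 512.
Check values of n near the boundary:
  n = 7: C(7, 5) = 21; 21 < 512? YES
  n = 8: C(8, 5) = 56; 56 < 512? YES
  n = 9: C(9, 5) = 126; 126 < 512? YES
  n = 10: C(10, 5) = 252; 252 < 512? YES
  n = 11: C(11, 5) = 462; 462 < 512? YES
  n = 12: C(12, 5) = 792; 792 < 512? NO
The largest n with C(n, 5) < 512 is n = 11 (where E[X] = 231/256 ≈ 0.9023). Hence R(5, 5) > 11, i.e. R(5, 5) ≥ 12.

Largest n = 11; hence R(5, 5) > 11.


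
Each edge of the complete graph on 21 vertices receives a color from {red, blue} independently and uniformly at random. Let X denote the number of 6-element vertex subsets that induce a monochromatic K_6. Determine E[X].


Let X = Σ_S X_S over the C(21, 6) = 54264 subsets S of size 6, where X_S = 1 if the K_6 on S is monochromatic.
For a fixed S, the K_6 on S has C(6, 2) = 15 edges. P[all 15 edges red] = (1/2)^15, and likewise for blue, so P[monochromatic] = 2·(1/2)^15 = 2^{1 − 15} = 1/16384.
By linearity: E[X] = C(21, 6) · 2^{1 − 15} = 54264 · 1/16384 = 6783/2048.
Numerically: E[X] ≈ 3.3120.

E[X] = C(21,6)·2^(1−C(6,2)) = 6783/2048 ≈ 3.3120.


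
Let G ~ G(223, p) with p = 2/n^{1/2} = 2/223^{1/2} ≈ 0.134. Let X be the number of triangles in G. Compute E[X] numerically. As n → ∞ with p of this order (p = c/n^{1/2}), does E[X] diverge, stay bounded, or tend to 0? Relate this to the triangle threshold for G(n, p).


Number of potential triangles: C(223, 3) = 1823471.
Each occurs with probability p³ ≈ (0.134)³ ≈ 2.40233e-03.
By linearity: E[X] = C(223, 3)·p³ ≈ 1823471 · 2.40233e-03 ≈ 4380.579.
Since α = 1/2 < 1, p = c/n^{1/2} ≫ 1/n is above the triangle threshold p ~ 1/n. Asymptotically E[X] ~ (c³/6)·n^{3(1−α)} = (2³/6)·n^{1.5} → ∞; triangles are abundant w.h.p.

E[X] ≈ 4380.579; in regime p = Θ(1/n^{1/2}) E[X] diverges (above the triangle threshold p ~ 1/n).


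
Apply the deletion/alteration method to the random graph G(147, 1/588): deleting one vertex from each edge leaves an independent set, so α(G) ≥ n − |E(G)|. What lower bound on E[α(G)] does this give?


E[|E(G)|] = C(147, 2)·p = 10731 · (1/588) = 73/4.
E[α(G)] ≥ n − E[|E(G)|] = 147 − 73/4 = 515/4.
Numerically: ≈ 128.750.
(This is only a lower bound; the true E[α(G)] may be larger.)

E[α(G)] ≥ 515/4 ≈ 128.750.


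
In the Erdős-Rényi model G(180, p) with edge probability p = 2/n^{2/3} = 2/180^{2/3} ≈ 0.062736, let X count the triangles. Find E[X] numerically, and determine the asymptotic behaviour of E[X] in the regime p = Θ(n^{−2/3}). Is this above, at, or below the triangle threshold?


Number of potential triangles: C(180, 3) = 955860.
Each occurs with probability p³ ≈ (0.062736)³ ≈ 2.4691358e-04.
By linearity: E[X] = C(180, 3)·p³ ≈ 955860 · 2.4691358e-04 ≈ 236.01481.
Since α = 2/3 < 1, p = c/n^{2/3} ≫ 1/n is above the triangle threshold p ~ 1/n. Asymptotically E[X] ~ (c³/6)·n^{3(1−α)} = (2³/6)·n^{1} → ∞; triangles are abundant w.h.p.

E[X] ≈ 236.01481; in regime p = Θ(1/n^{2/3}) E[X] diverges (above the triangle threshold p ~ 1/n).


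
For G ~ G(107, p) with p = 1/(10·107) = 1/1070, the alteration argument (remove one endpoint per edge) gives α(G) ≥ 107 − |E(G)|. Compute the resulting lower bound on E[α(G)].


E[|E(G)|] = C(107, 2)·p = 5671 · (1/1070) = 53/10.
E[α(G)] ≥ n − E[|E(G)|] = 107 − 53/10 = 1017/10.
Numerically: ≈ 101.700000.
(This is only a lower bound; the true E[α(G)] may be larger.)

E[α(G)] ≥ 1017/10 ≈ 101.700000.


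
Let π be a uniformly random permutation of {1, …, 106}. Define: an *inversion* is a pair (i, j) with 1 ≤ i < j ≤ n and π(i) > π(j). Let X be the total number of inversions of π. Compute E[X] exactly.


Write X = Σ X_I over the C(106, 2) = 5565 pairs i < j, with X_I the indicator of one inversion.
There are 5565 indicators.
For each fixed pair i < j, the values π(i) and π(j) are two distinct elements of {1, …, 106} in uniformly random order; by symmetry P[π(i) > π(j)] = 1/2.
By linearity: E[X] = 5565 · (1/2) = C(106, 2) · (1/2) = 5565/2 = 5565/2 ≈ 2782.50000.

E[X] = 5565/2 = 2782.50000.


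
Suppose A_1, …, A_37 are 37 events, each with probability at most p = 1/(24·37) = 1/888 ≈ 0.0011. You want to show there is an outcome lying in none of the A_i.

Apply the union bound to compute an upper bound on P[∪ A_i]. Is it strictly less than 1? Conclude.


Union bound: P[∪_{i=1}^{37} A_i] ≤ Σ_i P[A_i] ≤ 37·p = 37·(1/888) = 1/24.
Numerically: 1/24 ≈ 0.0417.
Is 1/24 < 1? YES.
Since P[∪ A_i] ≤ 1/24 < 1, the complement has P[∩ A_i^c] ≥ 1 − 1/24 = 23/24 > 0, so some outcome avoids every A_i.

37·p = 1/24 ≈ 0.0417; existence CERTIFIED by the union bound.


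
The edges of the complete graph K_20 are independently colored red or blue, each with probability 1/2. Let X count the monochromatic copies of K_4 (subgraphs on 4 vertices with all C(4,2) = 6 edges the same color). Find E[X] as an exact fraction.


Let X = Σ_S X_S over the C(20, 4) = 4845 subsets S of size 4, where X_S = 1 if the K_4 on S is monochromatic.
For a fixed S, the K_4 on S has C(4, 2) = 6 edges. P[all 6 edges red] = (1/2)^6, and likewise for blue, so P[monochromatic] = 2·(1/2)^6 = 2^{1 − 6} = 1/32.
By linearity: E[X] = C(20, 4) · 2^{1 − 6} = 4845 · 1/32 = 4845/32.
Numerically: E[X] ≈ 151.4062.

E[X] = C(20,4)·2^(1−C(4,2)) = 4845/32 ≈ 151.4062.


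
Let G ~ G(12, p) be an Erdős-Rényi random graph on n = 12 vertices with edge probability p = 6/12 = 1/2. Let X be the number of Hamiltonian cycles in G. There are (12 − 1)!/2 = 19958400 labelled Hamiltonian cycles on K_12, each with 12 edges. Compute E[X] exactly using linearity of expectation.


K_12 has (12 − 1)!/2 = 19958400 labelled Hamiltonian cycles.
For each such Hamiltonian cycle H, let X_H = 1 if all 12 edges of H are present in G. Then P[X_H = 1] = p^{12} = (1/2)^{12} = 1/4096.
By linearity of expectation: E[X] = Σ_H E[X_H] = 19958400 · p^{12} = 19958400 · 1/4096 = 155925/32.
Numerically: E[X] ≈ 4.87e+03.

E[X] = 19958400 · (1/2)^{12} = 155925/32 ≈ 4.87e+03.


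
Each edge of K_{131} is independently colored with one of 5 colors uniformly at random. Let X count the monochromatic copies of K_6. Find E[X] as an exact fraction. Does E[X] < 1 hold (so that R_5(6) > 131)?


E[X] = C(131, 6) · 5^{1 − 15} = 6249655776 · 5^{−14} = 6249655776/6103515625.
As a reduced fraction: E[X] = 6249655776/6103515625 ≈ 1.0239.
Is E[X] < 1? NO.
Since E[X] ≥ 1, the first-moment bound is inconclusive at n = 131; it does NOT by itself certify R_5(6) > 131.

E[X] = 6249655776/6103515625 ≈ 1.0239; E[X] ≥ 1; first-moment method inconclusive here.


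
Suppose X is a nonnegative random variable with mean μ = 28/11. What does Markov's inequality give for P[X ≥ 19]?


μ = E[X] = 28/11, a = 19.
Markov: P[X ≥ 19] ≤ μ/a = (28/11)/19 = 28/209.
Numerically: ≈ 0.13397.
(Since a = 19 > μ = 2.54545, the bound 28/209 is < 1 and informative.)

P[X ≥ 19] ≤ 28/209 ≈ 0.13397.


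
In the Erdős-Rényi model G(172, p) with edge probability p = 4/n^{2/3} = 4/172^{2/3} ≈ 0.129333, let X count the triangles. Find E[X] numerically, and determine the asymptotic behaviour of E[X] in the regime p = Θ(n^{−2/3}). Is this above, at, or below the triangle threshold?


Number of potential triangles: C(172, 3) = 833340.
Each occurs with probability p³ ≈ (0.129333)³ ≈ 2.16333153e-03.
By linearity: E[X] = C(172, 3)·p³ ≈ 833340 · 2.16333153e-03 ≈ 1802.790698.
Since α = 2/3 < 1, p = c/n^{2/3} ≫ 1/n is above the triangle threshold p ~ 1/n. Asymptotically E[X] ~ (c³/6)·n^{3(1−α)} = (4³/6)·n^{1} → ∞; triangles are abundant w.h.p.

E[X] ≈ 1802.790698; in regime p = Θ(1/n^{2/3}) E[X] diverges (above the triangle threshold p ~ 1/n).


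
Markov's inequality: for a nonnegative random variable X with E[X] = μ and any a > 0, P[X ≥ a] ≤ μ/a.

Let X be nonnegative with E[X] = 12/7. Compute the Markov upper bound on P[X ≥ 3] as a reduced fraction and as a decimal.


μ = E[X] = 12/7, a = 3.
Markov: P[X ≥ 3] ≤ μ/a = (12/7)/3 = 4/7.
Numerically: ≈ 0.5714.
(Since a = 3 > μ = 1.7143, the bound 4/7 is < 1 and informative.)

P[X ≥ 3] ≤ 4/7 ≈ 0.5714.


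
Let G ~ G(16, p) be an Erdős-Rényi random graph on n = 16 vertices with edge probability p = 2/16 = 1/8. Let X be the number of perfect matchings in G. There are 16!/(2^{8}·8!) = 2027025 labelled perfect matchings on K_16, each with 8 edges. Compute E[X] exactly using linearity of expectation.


K_16 has 16!/(2^{8}·8!) = 2027025 labelled perfect matchings.
For each such perfect matching H, let X_H = 1 if all 8 edges of H are present in G. Then P[X_H = 1] = p^{8} = (1/8)^{8} = 1/16777216.
Summing the indicators: E[X] = Σ_H E[X_H] = 2027025 · p^{8} = 2027025 · 1/16777216 = 2027025/16777216.
Numerically: E[X] ≈ 0.1208.

E[X] = 2027025 · (1/8)^{8} = 2027025/16777216 ≈ 0.1208.


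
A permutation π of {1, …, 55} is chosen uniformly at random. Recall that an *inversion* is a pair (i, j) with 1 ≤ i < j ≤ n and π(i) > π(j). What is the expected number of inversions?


Write X = Σ X_I over the C(55, 2) = 1485 pairs i < j, with X_I the indicator of one inversion.
There are 1485 indicators.
For each fixed pair i < j, the values π(i) and π(j) are two distinct elements of {1, …, 55} in uniformly random order; by symmetry P[π(i) > π(j)] = 1/2.
By linearity: E[X] = 1485 · (1/2) = C(55, 2) · (1/2) = 1485/2 = 1485/2 ≈ 742.5000.

E[X] = 1485/2 = 742.5000.


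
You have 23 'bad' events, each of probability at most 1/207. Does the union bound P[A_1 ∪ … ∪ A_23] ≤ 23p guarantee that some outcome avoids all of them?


Union bound: P[∪_{i=1}^{23} A_i] ≤ Σ_i P[A_i] ≤ 23·p = 23·(1/207) = 1/9.
Numerically: 1/9 ≈ 0.1111111.
Is 1/9 < 1? YES.
Since P[∪ A_i] ≤ 1/9 < 1, the complement has P[∩ A_i^c] ≥ 1 − 1/9 = 8/9 > 0, so some outcome avoids every A_i.

23·p = 1/9 ≈ 0.1111111; existence CERTIFIED by the union bound.


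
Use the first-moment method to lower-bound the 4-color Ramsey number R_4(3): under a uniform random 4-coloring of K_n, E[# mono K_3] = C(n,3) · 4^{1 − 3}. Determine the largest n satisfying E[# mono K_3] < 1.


We need C(n, 3) · 4^{1 − 3} < 1, i.e. C(n, 3) < 4^{3 − 1} = 16.
Check values of n near the boundary:
  n = 4: C(4, 3) = 4; 4 < 16? YES
  n = 5: C(5, 3) = 10; 10 < 16? YES
  n = 6: C(6, 3) = 20; 20 < 16? NO
The largest n with C(n, 3) < 16 is n = 5 (where E[X] = 5/8 ≈ 0.6250000). Hence R_4(3) > 5, i.e. R_4(3) ≥ 6.

Largest n = 5; hence R_4(3) > 5.


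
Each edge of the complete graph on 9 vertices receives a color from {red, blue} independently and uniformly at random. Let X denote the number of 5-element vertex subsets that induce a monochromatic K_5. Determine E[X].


Let X = Σ_S X_S over the C(9, 5) = 126 subsets S of size 5, where X_S = 1 if the K_5 on S is monochromatic.
For a fixed S, the K_5 on S has C(5, 2) = 10 edges. P[all 10 edges red] = (1/2)^10, and likewise for blue, so P[monochromatic] = 2·(1/2)^10 = 2^{1 − 10} = 1/512.
By linearity: E[X] = C(9, 5) · 2^{1 − 10} = 126 · 1/512 = 63/256.
Numerically: E[X] ≈ 0.24609.

E[X] = C(9,5)·2^(1−C(5,2)) = 63/256 ≈ 0.24609.


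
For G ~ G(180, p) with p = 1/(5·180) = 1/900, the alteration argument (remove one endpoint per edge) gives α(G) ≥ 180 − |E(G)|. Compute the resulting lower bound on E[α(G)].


E[|E(G)|] = C(180, 2)·p = 16110 · (1/900) = 179/10.
E[α(G)] ≥ n − E[|E(G)|] = 180 − 179/10 = 1621/10.
Numerically: ≈ 162.100.
(This is only a lower bound; the true E[α(G)] may be larger.)

E[α(G)] ≥ 1621/10 ≈ 162.100.


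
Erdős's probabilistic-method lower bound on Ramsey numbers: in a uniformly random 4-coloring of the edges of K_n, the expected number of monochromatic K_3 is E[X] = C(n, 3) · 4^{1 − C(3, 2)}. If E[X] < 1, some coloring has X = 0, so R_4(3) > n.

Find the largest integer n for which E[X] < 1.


We need C(n, 3) · 4^{1 − 3} < 1, i.e. C(n, 3) < 4^{3 − 1} = 16.
Check values of n near the boundary:
  n = 3: C(3, 3) = 1; 1 < 16? YES
  n = 4: C(4, 3) = 4; 4 < 16? YES
  n = 5: C(5, 3) = 10; 10 < 16? YES
  n = 6: C(6, 3) = 20; 20 < 16? NO
The largest n with C(n, 3) < 16 is n = 5 (where E[X] = 5/8 ≈ 0.625). Hence R_4(3) > 5, i.e. R_4(3) ≥ 6.

Largest n = 5; hence R_4(3) > 5.


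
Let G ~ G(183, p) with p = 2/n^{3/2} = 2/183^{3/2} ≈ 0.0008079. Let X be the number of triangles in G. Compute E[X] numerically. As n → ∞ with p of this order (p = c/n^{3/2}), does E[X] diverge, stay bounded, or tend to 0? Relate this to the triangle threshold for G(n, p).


Number of potential triangles: C(183, 3) = 1004731.
Each occurs with probability p³ ≈ (0.0008079)³ ≈ 5.273028e-10.
By linearity: E[X] = C(183, 3)·p³ ≈ 1004731 · 5.273028e-10 ≈ 0.0005.
Since α = 3/2 > 1, p = c/n^{3/2} = o(1/n) is below the triangle threshold p ~ 1/n. Asymptotically E[X] ~ (c³/6)·n^{3(1−α)} = (2³/6)·n^{-1.5} → 0, so by Markov's inequality G has no triangles w.h.p.

E[X] ≈ 0.0005; in regime p = Θ(1/n^{3/2}) E[X] tends to 0 (below the triangle threshold p ~ 1/n).


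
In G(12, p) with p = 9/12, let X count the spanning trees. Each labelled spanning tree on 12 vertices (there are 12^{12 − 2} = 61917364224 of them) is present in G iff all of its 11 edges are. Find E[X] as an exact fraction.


K_12 has 12^{12 − 2} = 61917364224 labelled spanning trees.
For each such spanning tree H, let X_H = 1 if all 11 edges of H are present in G. Then P[X_H = 1] = p^{11} = (3/4)^{11} = 177147/4194304.
By linearity: E[X] = Σ_H E[X_H] = 61917364224 · p^{11} = 61917364224 · 177147/4194304 = 10460353203/4.
Numerically: E[X] ≈ 2.6151e+09.

E[X] = 61917364224 · (3/4)^{11} = 10460353203/4 ≈ 2.6151e+09.


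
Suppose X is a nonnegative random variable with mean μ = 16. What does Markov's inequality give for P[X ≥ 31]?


μ = E[X] = 16, a = 31.
Markov: P[X ≥ 31] ≤ μ/a = (16)/31 = 16/31.
Numerically: ≈ 0.51613.
(Since a = 31 > μ = 16.00000, the bound 16/31 is < 1 and informative.)

P[X ≥ 31] ≤ 16/31 ≈ 0.51613.


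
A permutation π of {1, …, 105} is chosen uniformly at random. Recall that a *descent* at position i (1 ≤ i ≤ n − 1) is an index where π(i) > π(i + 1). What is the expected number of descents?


Write X = Σ X_I over i = 1, …, 104, with X_I the indicator of one descent.
There are 104 indicators.
For each fixed i, the pair (π(i), π(i+1)) is a uniformly random ordered pair of distinct values from {1, …, 105}; by symmetry P[π(i) > π(i+1)] = 1/2.
By linearity: E[X] = 104 · (1/2) = (105 − 1) · (1/2) = 52 ≈ 52.000.

E[X] = 52 = 52.000.


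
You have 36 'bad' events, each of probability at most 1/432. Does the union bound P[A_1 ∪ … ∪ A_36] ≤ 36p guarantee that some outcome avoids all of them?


Union bound: P[∪_{i=1}^{36} A_i] ≤ Σ_i P[A_i] ≤ 36·p = 36·(1/432) = 1/12.
Numerically: 1/12 ≈ 0.08333.
Is 1/12 < 1? YES.
Since P[∪ A_i] ≤ 1/12 < 1, the complement has P[∩ A_i^c] ≥ 1 − 1/12 = 11/12 > 0, so some outcome avoids every A_i.

36·p = 1/12 ≈ 0.08333; existence CERTIFIED by the union bound.


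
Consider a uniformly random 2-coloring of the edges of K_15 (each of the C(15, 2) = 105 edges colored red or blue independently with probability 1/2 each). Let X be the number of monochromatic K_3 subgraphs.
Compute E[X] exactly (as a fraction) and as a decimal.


Let X = Σ_S X_S over the C(15, 3) = 455 subsets S of size 3, where X_S = 1 if the K_3 on S is monochromatic.
For a fixed S, the K_3 on S has C(3, 2) = 3 edges. P[all 3 edges red] = (1/2)^3, and likewise for blue, so P[monochromatic] = 2·(1/2)^3 = 2^{1 − 3} = 1/4.
By linearity of expectation: E[X] = C(15, 3) · 2^{1 − 3} = 455 · 1/4 = 455/4.
Numerically: E[X] ≈ 113.750000.

E[X] = C(15,3)·2^(1−C(3,2)) = 455/4 ≈ 113.750000.


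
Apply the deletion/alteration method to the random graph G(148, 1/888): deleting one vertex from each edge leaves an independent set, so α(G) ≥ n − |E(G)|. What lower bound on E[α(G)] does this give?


E[|E(G)|] = C(148, 2)·p = 10878 · (1/888) = 49/4.
E[α(G)] ≥ n − E[|E(G)|] = 148 − 49/4 = 543/4.
Numerically: ≈ 135.7500.
(This is only a lower bound; the true E[α(G)] may be larger.)

E[α(G)] ≥ 543/4 ≈ 135.7500.


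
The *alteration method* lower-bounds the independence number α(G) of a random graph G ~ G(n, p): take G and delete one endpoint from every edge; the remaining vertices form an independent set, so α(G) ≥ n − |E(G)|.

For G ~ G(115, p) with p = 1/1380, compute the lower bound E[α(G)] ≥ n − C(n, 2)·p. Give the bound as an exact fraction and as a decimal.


E[|E(G)|] = C(115, 2)·p = 6555 · (1/1380) = 19/4.
E[α(G)] ≥ n − E[|E(G)|] = 115 − 19/4 = 441/4.
Numerically: ≈ 110.2500.
(This is only a lower bound; the true E[α(G)] may be larger.)

E[α(G)] ≥ 441/4 ≈ 110.2500.


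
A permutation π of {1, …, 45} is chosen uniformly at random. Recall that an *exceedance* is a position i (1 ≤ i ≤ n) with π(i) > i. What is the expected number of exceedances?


Write X = Σ_{i=1}^{45} X_i, where X_i = 1_{π(i) > i}.
For each fixed i, π(i) is uniform over {1, …, 45} (marginal of a uniform permutation), so P[π(i) > i] = (n − i)/n. Summing: Σ_{i=1}^{45} (n − i)/n = (0 + 1 + … + 44)/45 = 45(45 − 1)/(2·45) = (45 − 1)/2.
Hence E[X] = Σ_{i=1}^{45} (45 − i)/45 = 22 ≈ 22.000000.

E[X] = 22 = 22.000000.


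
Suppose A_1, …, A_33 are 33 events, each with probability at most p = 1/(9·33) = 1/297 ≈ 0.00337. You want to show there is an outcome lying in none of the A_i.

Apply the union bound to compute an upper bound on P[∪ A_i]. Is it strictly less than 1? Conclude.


Union bound: P[∪_{i=1}^{33} A_i] ≤ Σ_i P[A_i] ≤ 33·p = 33·(1/297) = 1/9.
Numerically: 1/9 ≈ 0.11111.
Is 1/9 < 1? YES.
Since P[∪ A_i] ≤ 1/9 < 1, the complement has P[∩ A_i^c] ≥ 1 − 1/9 = 8/9 > 0, so some outcome avoids every A_i.

33·p = 1/9 ≈ 0.11111; existence CERTIFIED by the union bound.


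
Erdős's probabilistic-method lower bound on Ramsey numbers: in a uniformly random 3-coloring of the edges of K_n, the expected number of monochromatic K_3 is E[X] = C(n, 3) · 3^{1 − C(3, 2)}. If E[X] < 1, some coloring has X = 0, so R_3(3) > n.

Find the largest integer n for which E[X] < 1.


We need C(n, 3) · 3^{1 − 3} < 1, i.e. C(n, 3) < 3^{3 − 1} = 9.
Check values of n near the boundary:
  n = 3: C(3, 3) = 1; 1 < 9? YES
  n = 4: C(4, 3) = 4; 4 < 9? YES
  n = 5: C(5, 3) = 10; 10 < 9? NO
  n = 6: C(6, 3) = 20; 20 < 9? NO
The largest n with C(n, 3) < 9 is n = 4 (where E[X] = 4/9 ≈ 0.44444). Hence R_3(3) > 4, i.e. R_3(3) ≥ 5.

Largest n = 4; hence R_3(3) > 4.


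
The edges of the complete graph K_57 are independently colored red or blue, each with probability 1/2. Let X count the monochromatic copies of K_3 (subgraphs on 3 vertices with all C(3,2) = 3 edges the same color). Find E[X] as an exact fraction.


Let X = Σ_S X_S over the C(57, 3) = 29260 subsets S of size 3, where X_S = 1 if the K_3 on S is monochromatic.
For a fixed S, the K_3 on S has C(3, 2) = 3 edges. P[all 3 edges red] = (1/2)^3, and likewise for blue, so P[monochromatic] = 2·(1/2)^3 = 2^{1 − 3} = 1/4.
By linearity: E[X] = C(57, 3) · 2^{1 − 3} = 29260 · 1/4 = 7315.
Numerically: E[X] ≈ 7315.0000.

E[X] = C(57,3)·2^(1−C(3,2)) = 7315 ≈ 7315.0000.


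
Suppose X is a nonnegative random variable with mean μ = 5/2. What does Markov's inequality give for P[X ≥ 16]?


μ = E[X] = 5/2, a = 16.
Markov: P[X ≥ 16] ≤ μ/a = (5/2)/16 = 5/32.
Numerically: ≈ 0.1562.
(Since a = 16 > μ = 2.5000, the bound 5/32 is < 1 and informative.)

P[X ≥ 16] ≤ 5/32 ≈ 0.1562.


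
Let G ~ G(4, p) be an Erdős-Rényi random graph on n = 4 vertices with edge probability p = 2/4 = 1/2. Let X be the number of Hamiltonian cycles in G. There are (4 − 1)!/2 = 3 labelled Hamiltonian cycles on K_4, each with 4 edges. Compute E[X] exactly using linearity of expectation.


K_4 has (4 − 1)!/2 = 3 labelled Hamiltonian cycles.
For each such Hamiltonian cycle H, let X_H = 1 if all 4 edges of H are present in G. Then P[X_H = 1] = p^{4} = (1/2)^{4} = 1/16.
Summing the indicators: E[X] = Σ_H E[X_H] = 3 · p^{4} = 3 · 1/16 = 3/16.
Numerically: E[X] ≈ 0.1875.

E[X] = 3 · (1/2)^{4} = 3/16 ≈ 0.1875.


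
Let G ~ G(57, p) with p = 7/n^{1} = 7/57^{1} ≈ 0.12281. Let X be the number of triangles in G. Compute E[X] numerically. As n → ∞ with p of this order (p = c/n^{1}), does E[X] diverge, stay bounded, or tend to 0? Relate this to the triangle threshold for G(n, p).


Number of potential triangles: C(57, 3) = 29260.
Each occurs with probability p³ ≈ (0.12281)³ ≈ 1.8521218e-03.
By linearity: E[X] = C(57, 3)·p³ ≈ 29260 · 1.8521218e-03 ≈ 54.19309.
Here α = 1, so p = 7/n is exactly at the triangle threshold p ~ 1/n. Asymptotically E[X] → c³/6 = 7³/6 = 343/6 ≈ 57.16667, a bounded constant. In this regime the triangle count is asymptotically Poisson(c³/6).

E[X] ≈ 54.19309; in regime p = Θ(1/n^{1}) E[X] stays bounded (at the triangle threshold p ~ 1/n).


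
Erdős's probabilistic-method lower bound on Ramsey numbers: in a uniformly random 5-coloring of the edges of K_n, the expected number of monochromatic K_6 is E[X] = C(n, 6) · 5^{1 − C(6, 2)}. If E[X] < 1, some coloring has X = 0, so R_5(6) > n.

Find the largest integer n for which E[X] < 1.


We need C(n, 6) · 5^{1 − 15} < 1, i.e. C(n, 6) < 5^{15 − 1} = 6103515625.
Check values of n near the boundary:
  n = 128: C(128, 6) = 5423611200; 5423611200 < 6103515625? YES
  n = 129: C(129, 6) = 5688177600; 5688177600 < 6103515625? YES
  n = 130: C(130, 6) = 5963412000; 5963412000 < 6103515625? YES
  n = 131: C(131, 6) = 6249655776; 6249655776 < 6103515625? NO
  n = 132: C(132, 6) = 6547258432; 6547258432 < 6103515625? NO
The largest n with C(n, 6) < 6103515625 is n = 130 (where E[X] = 47707296/48828125 ≈ 0.9770454). Hence R_5(6) > 130, i.e. R_5(6) ≥ 131.

Largest n = 130; hence R_5(6) > 130.


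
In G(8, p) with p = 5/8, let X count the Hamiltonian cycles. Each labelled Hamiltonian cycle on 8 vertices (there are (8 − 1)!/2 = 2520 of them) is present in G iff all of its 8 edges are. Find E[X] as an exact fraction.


K_8 has (8 − 1)!/2 = 2520 labelled Hamiltonian cycles.
For each such Hamiltonian cycle H, let X_H = 1 if all 8 edges of H are present in G. Then P[X_H = 1] = p^{8} = (5/8)^{8} = 390625/16777216.
By linearity of expectation: E[X] = Σ_H E[X_H] = 2520 · p^{8} = 2520 · 390625/16777216 = 123046875/2097152.
Numerically: E[X] ≈ 58.67.

E[X] = 2520 · (5/8)^{8} = 123046875/2097152 ≈ 58.67.


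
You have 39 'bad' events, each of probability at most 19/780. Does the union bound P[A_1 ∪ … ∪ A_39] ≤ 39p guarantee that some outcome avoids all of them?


Union bound: P[∪_{i=1}^{39} A_i] ≤ Σ_i P[A_i] ≤ 39·p = 39·(19/780) = 19/20.
Numerically: 19/20 ≈ 0.95000.
Is 19/20 < 1? YES.
Since P[∪ A_i] ≤ 19/20 < 1, the complement has P[∩ A_i^c] ≥ 1 − 19/20 = 1/20 > 0, so some outcome avoids every A_i.

39·p = 19/20 ≈ 0.95000; existence CERTIFIED by the union bound.


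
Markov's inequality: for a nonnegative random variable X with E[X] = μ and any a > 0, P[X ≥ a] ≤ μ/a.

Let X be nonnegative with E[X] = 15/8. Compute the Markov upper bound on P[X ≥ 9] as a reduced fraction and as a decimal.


μ = E[X] = 15/8, a = 9.
Markov: P[X ≥ 9] ≤ μ/a = (15/8)/9 = 5/24.
Numerically: ≈ 0.2083.
(Since a = 9 > μ = 1.8750, the bound 5/24 is < 1 and informative.)

P[X ≥ 9] ≤ 5/24 ≈ 0.2083.


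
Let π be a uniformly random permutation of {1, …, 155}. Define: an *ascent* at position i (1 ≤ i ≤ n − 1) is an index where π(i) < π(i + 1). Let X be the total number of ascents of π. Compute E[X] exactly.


Write X = Σ X_I over i = 1, …, 154, with X_I the indicator of one ascent.
There are 154 indicators.
For each fixed i, the pair (π(i), π(i+1)) is a uniformly random ordered pair of distinct values from {1, …, 155}; by symmetry P[π(i) < π(i+1)] = 1/2.
By linearity: E[X] = 154 · (1/2) = (155 − 1) · (1/2) = 77 ≈ 77.000000.

E[X] = 77 = 77.000000.


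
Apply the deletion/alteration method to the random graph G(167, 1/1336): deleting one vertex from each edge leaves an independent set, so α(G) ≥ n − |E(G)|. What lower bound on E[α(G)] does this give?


E[|E(G)|] = C(167, 2)·p = 13861 · (1/1336) = 83/8.
E[α(G)] ≥ n − E[|E(G)|] = 167 − 83/8 = 1253/8.
Numerically: ≈ 156.62500.
(This is only a lower bound; the true E[α(G)] may be larger.)

E[α(G)] ≥ 1253/8 ≈ 156.62500.


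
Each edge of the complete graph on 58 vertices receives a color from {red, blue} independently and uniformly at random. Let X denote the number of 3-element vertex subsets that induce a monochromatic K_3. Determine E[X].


Let X = Σ_S X_S over the C(58, 3) = 30856 subsets S of size 3, where X_S = 1 if the K_3 on S is monochromatic.
For a fixed S, the K_3 on S has C(3, 2) = 3 edges. P[all 3 edges red] = (1/2)^3, and likewise for blue, so P[monochromatic] = 2·(1/2)^3 = 2^{1 − 3} = 1/4.
By linearity: E[X] = C(58, 3) · 2^{1 − 3} = 30856 · 1/4 = 7714.
Numerically: E[X] ≈ 7714.00000.

E[X] = C(58,3)·2^(1−C(3,2)) = 7714 ≈ 7714.00000.


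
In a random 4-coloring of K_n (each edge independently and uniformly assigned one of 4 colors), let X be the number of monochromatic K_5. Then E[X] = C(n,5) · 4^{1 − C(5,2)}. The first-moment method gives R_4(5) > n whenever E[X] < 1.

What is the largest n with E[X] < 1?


We need C(n, 5) · 4^{1 − 10} < 1, i.e. C(n, 5) < 4^{10 − 1} = 262144.
Check values of n near the boundary:
  n = 30: C(30, 5) = 142506; 142506 < 262144? YES
  n = 31: C(31, 5) = 169911; 169911 < 262144? YES
  n = 32: C(32, 5) = 201376; 201376 < 262144? YES
  n = 33: C(33, 5) = 237336; 237336 < 262144? YES
  n = 34: C(34, 5) = 278256; 278256 < 262144? NO
  n = 35: C(35, 5) = 324632; 324632 < 262144? NO
  n = 36: C(36, 5) = 376992; 376992 < 262144? NO
The largest n with C(n, 5) < 262144 is n = 33 (where E[X] = 29667/32768 ≈ 0.905365). Hence R_4(5) > 33, i.e. R_4(5) ≥ 34.

Largest n = 33; hence R_4(5) > 33.


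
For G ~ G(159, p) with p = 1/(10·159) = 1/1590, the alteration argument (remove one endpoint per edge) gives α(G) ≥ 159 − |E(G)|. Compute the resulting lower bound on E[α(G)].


E[|E(G)|] = C(159, 2)·p = 12561 · (1/1590) = 79/10.
E[α(G)] ≥ n − E[|E(G)|] = 159 − 79/10 = 1511/10.
Numerically: ≈ 151.1000.
(This is only a lower bound; the true E[α(G)] may be larger.)

E[α(G)] ≥ 1511/10 ≈ 151.1000.


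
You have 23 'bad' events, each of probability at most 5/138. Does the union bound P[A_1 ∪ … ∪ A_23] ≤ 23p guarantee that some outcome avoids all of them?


Union bound: P[∪_{i=1}^{23} A_i] ≤ Σ_i P[A_i] ≤ 23·p = 23·(5/138) = 5/6.
Numerically: 5/6 ≈ 0.8333.
Is 5/6 < 1? YES.
Since P[∪ A_i] ≤ 5/6 < 1, the complement has P[∩ A_i^c] ≥ 1 − 5/6 = 1/6 > 0, so some outcome avoids every A_i.

23·p = 5/6 ≈ 0.8333; existence CERTIFIED by the union bound.


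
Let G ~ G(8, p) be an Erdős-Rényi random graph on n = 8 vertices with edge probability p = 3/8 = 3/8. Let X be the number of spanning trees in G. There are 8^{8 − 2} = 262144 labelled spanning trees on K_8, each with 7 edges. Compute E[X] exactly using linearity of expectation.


K_8 has 8^{8 − 2} = 262144 labelled spanning trees.
For each such spanning tree H, let X_H = 1 if all 7 edges of H are present in G. Then P[X_H = 1] = p^{7} = (3/8)^{7} = 2187/2097152.
By linearity: E[X] = Σ_H E[X_H] = 262144 · p^{7} = 262144 · 2187/2097152 = 2187/8.
Numerically: E[X] ≈ 273.4.

E[X] = 262144 · (3/8)^{7} = 2187/8 ≈ 273.4.


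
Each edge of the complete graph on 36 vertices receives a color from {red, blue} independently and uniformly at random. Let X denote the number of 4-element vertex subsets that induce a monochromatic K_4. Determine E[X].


Let X = Σ_S X_S over the C(36, 4) = 58905 subsets S of size 4, where X_S = 1 if the K_4 on S is monochromatic.
For a fixed S, the K_4 on S has C(4, 2) = 6 edges. P[all 6 edges red] = (1/2)^6, and likewise for blue, so P[monochromatic] = 2·(1/2)^6 = 2^{1 − 6} = 1/32.
Summing: E[X] = C(36, 4) · 2^{1 − 6} = 58905 · 1/32 = 58905/32.
Numerically: E[X] ≈ 1840.7812.

E[X] = C(36,4)·2^(1−C(4,2)) = 58905/32 ≈ 1840.7812.


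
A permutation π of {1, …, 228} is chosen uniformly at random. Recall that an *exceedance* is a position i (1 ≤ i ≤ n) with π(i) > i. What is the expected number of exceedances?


Write X = Σ_{i=1}^{228} X_i, where X_i = 1_{π(i) > i}.
For each fixed i, π(i) is uniform over {1, …, 228} (marginal of a uniform permutation), so P[π(i) > i] = (n − i)/n. Summing: Σ_{i=1}^{228} (n − i)/n = (0 + 1 + … + 227)/228 = 228(228 − 1)/(2·228) = (228 − 1)/2.
Hence E[X] = Σ_{i=1}^{228} (228 − i)/228 = 227/2 ≈ 113.500000.

E[X] = 227/2 = 113.500000.


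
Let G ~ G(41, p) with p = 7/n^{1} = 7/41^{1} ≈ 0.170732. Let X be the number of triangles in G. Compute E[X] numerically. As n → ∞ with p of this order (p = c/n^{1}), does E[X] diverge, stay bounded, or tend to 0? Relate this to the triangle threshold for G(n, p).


Number of potential triangles: C(41, 3) = 10660.
Each occurs with probability p³ ≈ (0.170732)³ ≈ 4.97671247e-03.
By linearity: E[X] = C(41, 3)·p³ ≈ 10660 · 4.97671247e-03 ≈ 53.051755.
Here α = 1, so p = 7/n is exactly at the triangle threshold p ~ 1/n. Asymptotically E[X] → c³/6 = 7³/6 = 343/6 ≈ 57.166667, a bounded constant. In this regime the triangle count is asymptotically Poisson(c³/6).

E[X] ≈ 53.051755; in regime p = Θ(1/n^{1}) E[X] stays bounded (at the triangle threshold p ~ 1/n).


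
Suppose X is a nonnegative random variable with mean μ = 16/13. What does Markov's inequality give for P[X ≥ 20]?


μ = E[X] = 16/13, a = 20.
Markov: P[X ≥ 20] ≤ μ/a = (16/13)/20 = 4/65.
Numerically: ≈ 0.062.
(Since a = 20 > μ = 1.231, the bound 4/65 is < 1 and informative.)

P[X ≥ 20] ≤ 4/65 ≈ 0.062.


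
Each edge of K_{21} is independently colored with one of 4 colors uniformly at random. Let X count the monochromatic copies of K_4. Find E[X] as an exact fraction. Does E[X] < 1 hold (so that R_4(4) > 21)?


E[X] = C(21, 4) · 4^{1 − 6} = 5985 · 4^{−5} = 5985/1024.
As a reduced fraction: E[X] = 5985/1024 ≈ 5.84473.
Is E[X] < 1? NO.
Since E[X] ≥ 1, the first-moment bound is inconclusive at n = 21; it does NOT by itself certify R_4(4) > 21.

E[X] = 5985/1024 ≈ 5.84473; E[X] ≥ 1; first-moment method inconclusive here.


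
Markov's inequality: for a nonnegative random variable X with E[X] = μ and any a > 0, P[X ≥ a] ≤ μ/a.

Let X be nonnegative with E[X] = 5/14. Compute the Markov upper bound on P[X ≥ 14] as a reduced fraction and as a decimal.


μ = E[X] = 5/14, a = 14.
Markov: P[X ≥ 14] ≤ μ/a = (5/14)/14 = 5/196.
Numerically: ≈ 0.02551.
(Since a = 14 > μ = 0.35714, the bound 5/196 is < 1 and informative.)

P[X ≥ 14] ≤ 5/196 ≈ 0.02551.


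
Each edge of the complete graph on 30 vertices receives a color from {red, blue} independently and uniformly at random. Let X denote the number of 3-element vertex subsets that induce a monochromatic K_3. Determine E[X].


Let X = Σ_S X_S over the C(30, 3) = 4060 subsets S of size 3, where X_S = 1 if the K_3 on S is monochromatic.
For a fixed S, the K_3 on S has C(3, 2) = 3 edges. P[all 3 edges red] = (1/2)^3, and likewise for blue, so P[monochromatic] = 2·(1/2)^3 = 2^{1 − 3} = 1/4.
Summing: E[X] = C(30, 3) · 2^{1 − 3} = 4060 · 1/4 = 1015.
Numerically: E[X] ≈ 1015.00000.

E[X] = C(30,3)·2^(1−C(3,2)) = 1015 ≈ 1015.00000.


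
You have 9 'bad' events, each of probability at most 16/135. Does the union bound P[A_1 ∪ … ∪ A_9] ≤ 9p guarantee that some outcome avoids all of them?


Union bound: P[∪_{i=1}^{9} A_i] ≤ Σ_i P[A_i] ≤ 9·p = 9·(16/135) = 16/15.
Numerically: 16/15 ≈ 1.066667.
Is 16/15 < 1? NO.
Since the bound 16/15 is ≥ 1, the union bound is uninformative here; it does NOT by itself certify existence.

9·p = 16/15 ≈ 1.066667; existence NOT certified by the union bound.


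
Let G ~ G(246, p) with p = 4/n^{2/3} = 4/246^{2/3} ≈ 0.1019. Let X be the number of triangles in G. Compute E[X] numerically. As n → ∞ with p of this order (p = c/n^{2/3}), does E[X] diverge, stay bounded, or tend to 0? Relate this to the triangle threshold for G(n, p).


Number of potential triangles: C(246, 3) = 2450980.
Each occurs with probability p³ ≈ (0.1019)³ ≈ 1.057572e-03.
By linearity: E[X] = C(246, 3)·p³ ≈ 2450980 · 1.057572e-03 ≈ 2592.0867.
Since α = 2/3 < 1, p = c/n^{2/3} ≫ 1/n is above the triangle threshold p ~ 1/n. Asymptotically E[X] ~ (c³/6)·n^{3(1−α)} = (4³/6)·n^{1} → ∞; triangles are abundant w.h.p.

E[X] ≈ 2592.0867; in regime p = Θ(1/n^{2/3}) E[X] diverges (above the triangle threshold p ~ 1/n).


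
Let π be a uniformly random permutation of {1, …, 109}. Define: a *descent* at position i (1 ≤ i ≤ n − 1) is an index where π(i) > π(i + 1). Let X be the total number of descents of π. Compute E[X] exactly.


Write X = Σ X_I over i = 1, …, 108, with X_I the indicator of one descent.
There are 108 indicators.
For each fixed i, the pair (π(i), π(i+1)) is a uniformly random ordered pair of distinct values from {1, …, 109}; by symmetry P[π(i) > π(i+1)] = 1/2.
By linearity: E[X] = 108 · (1/2) = (109 − 1) · (1/2) = 54 ≈ 54.000.

E[X] = 54 = 54.000.


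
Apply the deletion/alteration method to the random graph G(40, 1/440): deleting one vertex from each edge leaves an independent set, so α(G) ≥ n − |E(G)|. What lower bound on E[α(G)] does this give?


E[|E(G)|] = C(40, 2)·p = 780 · (1/440) = 39/22.
E[α(G)] ≥ n − E[|E(G)|] = 40 − 39/22 = 841/22.
Numerically: ≈ 38.227.
(This is only a lower bound; the true E[α(G)] may be larger.)

E[α(G)] ≥ 841/22 ≈ 38.227.


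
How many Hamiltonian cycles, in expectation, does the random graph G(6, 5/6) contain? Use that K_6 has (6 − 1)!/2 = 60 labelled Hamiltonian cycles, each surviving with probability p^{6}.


K_6 has (6 − 1)!/2 = 60 labelled Hamiltonian cycles.
For each such Hamiltonian cycle H, let X_H = 1 if all 6 edges of H are present in G. Then P[X_H = 1] = p^{6} = (5/6)^{6} = 15625/46656.
By linearity of expectation: E[X] = Σ_H E[X_H] = 60 · p^{6} = 60 · 15625/46656 = 78125/3888.
Numerically: E[X] ≈ 20.1.

E[X] = 60 · (5/6)^{6} = 78125/3888 ≈ 20.1.
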